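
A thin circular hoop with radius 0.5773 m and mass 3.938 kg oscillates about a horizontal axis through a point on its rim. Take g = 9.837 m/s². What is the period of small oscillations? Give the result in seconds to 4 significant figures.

I_cm = mr² = 1.3124 kg·m². The pivot is at distance d = 0.5773 m from the centre of mass.
By the parallel-axis theorem, I = I_cm + md² = 1.3124 + 1.3124 = 2.6249 kg·m².
T = 2π√(I/(mgd)) = 2π√(2.6249/(3.938 × 9.837 × 0.5773)) = 2.153 s.

2.153 s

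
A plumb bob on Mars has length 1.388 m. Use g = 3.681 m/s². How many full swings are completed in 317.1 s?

82

T = 2π√(L/g) = 2π√(1.388/3.681) = 3.8583 s.
Number of complete oscillations = ⌊317.1/3.8583⌋ = ⌊82.187⌋ = 82.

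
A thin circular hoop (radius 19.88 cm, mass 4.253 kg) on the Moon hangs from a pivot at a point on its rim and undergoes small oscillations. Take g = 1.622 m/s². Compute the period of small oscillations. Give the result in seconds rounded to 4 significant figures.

3.111 s

I_cm = mr² = 0.16808 kg·m². The pivot is at distance d = 0.1988 m from the centre of mass.
By the parallel-axis theorem, I = I_cm + md² = 0.16808 + 0.16808 = 0.33617 kg·m².
T = 2π√(I/(mgd)) = 2π√(0.33617/(4.253 × 1.622 × 0.1988)) = 3.111 s.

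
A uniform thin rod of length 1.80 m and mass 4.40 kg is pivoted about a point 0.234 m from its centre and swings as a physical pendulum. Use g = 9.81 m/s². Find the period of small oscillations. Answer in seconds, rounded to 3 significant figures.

2.36 s

For a physical pendulum T = 2π√(I/(mgd)), with d = 0.2340 m from pivot to centre of mass.
I_cm = mL²/12 = 4.40 × 1.80²/12 = 1.188 kg·m²; I = I_cm + md² = 1.188 + 4.40 × 0.2340² = 1.429 kg·m².
T = 2π√(1.429/(4.40 × 9.81 × 0.2340)) = 2.36 s.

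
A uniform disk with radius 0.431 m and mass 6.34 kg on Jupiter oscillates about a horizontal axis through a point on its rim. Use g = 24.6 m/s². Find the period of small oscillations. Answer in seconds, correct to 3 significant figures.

1.02 s

I_cm = ½mr² = 0.5889 kg·m². The pivot is at distance d = 0.431 m from the centre of mass.
By the parallel-axis theorem, I = I_cm + md² = 0.5889 + 1.178 = 1.767 kg·m².
T = 2π√(I/(mgd)) = 2π√(1.767/(6.34 × 24.6 × 0.431)) = 1.02 s.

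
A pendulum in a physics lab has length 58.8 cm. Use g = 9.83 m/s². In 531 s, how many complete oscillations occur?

T = 2π√(L/g) = 2π√(0.588/9.83) = 1.537 s.
Number of complete oscillations = ⌊531/1.537⌋ = ⌊345.5⌋ = 345.

345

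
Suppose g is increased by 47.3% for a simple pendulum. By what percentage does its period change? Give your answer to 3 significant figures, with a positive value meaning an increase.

-17.6%

T ∝ 1/√g, so T'/T = 1/√(1.473) = 0.8239.
Percentage change in T = (0.8239 − 1) × 100% = -17.6%.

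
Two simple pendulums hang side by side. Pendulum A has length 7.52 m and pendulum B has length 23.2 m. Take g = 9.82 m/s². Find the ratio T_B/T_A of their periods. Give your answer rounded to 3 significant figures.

1.76

T ∝ √L, so T_B/T_A = √(L_B/L_A) = √(23.2/7.52) = 1.76.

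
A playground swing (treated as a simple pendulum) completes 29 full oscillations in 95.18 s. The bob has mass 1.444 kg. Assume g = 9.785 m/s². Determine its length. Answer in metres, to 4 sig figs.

T = 95.18/29 = 3.2821 s.
From T = 2π√(L/g), L = gT²/(4π²) = 9.785 × 3.2821²/(4π²) = 2.670 m.

2.670 m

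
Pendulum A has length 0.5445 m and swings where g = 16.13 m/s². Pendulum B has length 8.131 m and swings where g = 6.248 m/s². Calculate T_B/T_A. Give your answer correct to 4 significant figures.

6.209

T = 2π√(L/g), so T_B/T_A = √((L_B/g_B)/(L_A/g_A)) = √((8.131/6.248)/(0.5445/16.13)) = 6.209.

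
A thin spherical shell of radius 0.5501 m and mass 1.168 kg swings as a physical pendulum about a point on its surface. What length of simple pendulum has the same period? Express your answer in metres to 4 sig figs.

The equivalent simple-pendulum length is L_eq = I/(md), where I is about the pivot and d = 0.55010 m.
I_cm = (2/3)mR² = 0.23563 kg·m², so I = I_cm + md² = 0.23563 + 0.35345 = 0.58908 kg·m².
L_eq = 0.58908/(1.168 × 0.55010) = 0.9168 m.

0.9168 m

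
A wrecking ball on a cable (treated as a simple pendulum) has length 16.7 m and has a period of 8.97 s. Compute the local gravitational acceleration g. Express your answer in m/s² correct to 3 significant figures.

8.19 m/s²

From T = 2π√(L/g), g = 4π²L/T² = 4π² × 16.7/8.970² = 8.19 m/s².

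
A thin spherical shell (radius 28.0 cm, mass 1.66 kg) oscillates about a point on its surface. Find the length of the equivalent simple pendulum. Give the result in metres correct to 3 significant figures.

The equivalent simple-pendulum length is L_eq = I/(md), where I is about the pivot and d = 0.2800 m.
I_cm = (2/3)mR² = 0.08676 kg·m², so I = I_cm + md² = 0.08676 + 0.1301 = 0.2169 kg·m².
L_eq = 0.2169/(1.66 × 0.2800) = 0.467 m.

0.467 m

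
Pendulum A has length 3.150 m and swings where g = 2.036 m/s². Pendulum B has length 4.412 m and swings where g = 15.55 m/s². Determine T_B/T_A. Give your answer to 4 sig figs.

T = 2π√(L/g), so T_B/T_A = √((L_B/g_B)/(L_A/g_A)) = √((4.412/15.55)/(3.150/2.036)) = 0.4282.

0.4282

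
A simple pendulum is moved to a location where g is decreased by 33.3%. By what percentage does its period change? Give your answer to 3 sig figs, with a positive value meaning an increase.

T ∝ 1/√g, so T'/T = 1/√(0.6670) = 1.224.
Percentage change in T = (1.224 − 1) × 100% = 22.4%.

22.4%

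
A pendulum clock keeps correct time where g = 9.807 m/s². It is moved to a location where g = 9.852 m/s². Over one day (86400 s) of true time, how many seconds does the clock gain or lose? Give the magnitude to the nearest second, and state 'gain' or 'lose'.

gain 198 s

The clock's period scales as T ∝ 1/√g, so T'/T = √(9.807/9.852) = 0.997714.
In 86400 s of true time the clock registers 86400/0.997714 = 86598.0 s, so it gains 198 s.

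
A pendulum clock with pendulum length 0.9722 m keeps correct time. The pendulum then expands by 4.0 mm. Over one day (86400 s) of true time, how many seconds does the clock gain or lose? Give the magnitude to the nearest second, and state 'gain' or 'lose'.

T ∝ √L, so T'/T = √(0.97620/0.9722) = 1.00206.
In 86400 s of true time the clock registers 86400/1.00206 = 86222.8 s, so it loses 177 s.

lose 177 s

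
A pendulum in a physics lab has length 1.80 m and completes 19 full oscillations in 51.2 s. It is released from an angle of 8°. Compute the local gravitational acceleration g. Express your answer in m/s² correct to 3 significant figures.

9.79 m/s²

T = 51.2/19 = 2.695 s.
From T = 2π√(L/g), g = 4π²L/T² = 4π² × 1.80/2.695² = 9.79 m/s².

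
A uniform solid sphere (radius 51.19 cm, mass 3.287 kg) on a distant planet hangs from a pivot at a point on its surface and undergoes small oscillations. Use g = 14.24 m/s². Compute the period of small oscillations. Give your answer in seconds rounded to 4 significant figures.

1.410 s

I_cm = (2/5)mr² = 0.34453 kg·m². The pivot is at distance d = 0.5119 m from the centre of mass.
By the parallel-axis theorem, I = I_cm + md² = 0.34453 + 0.86133 = 1.2059 kg·m².
T = 2π√(I/(mgd)) = 2π√(1.2059/(3.287 × 14.24 × 0.5119)) = 1.410 s.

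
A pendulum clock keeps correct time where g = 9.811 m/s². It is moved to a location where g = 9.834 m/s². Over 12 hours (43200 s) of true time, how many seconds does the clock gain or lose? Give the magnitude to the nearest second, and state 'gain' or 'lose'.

gain 51 s

The clock's period scales as T ∝ 1/√g, so T'/T = √(9.811/9.834) = 0.998830.
In 43200 s of true time the clock registers 43200/0.998830 = 43250.6 s, so it gains 51 s.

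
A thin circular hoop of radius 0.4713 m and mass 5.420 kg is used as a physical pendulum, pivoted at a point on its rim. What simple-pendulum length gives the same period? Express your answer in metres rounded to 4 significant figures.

0.9426 m

The equivalent simple-pendulum length is L_eq = I/(md), where I is about the pivot and d = 0.47130 m.
I_cm = mR² = 1.2039 kg·m², so I = I_cm + md² = 1.2039 + 1.2039 = 2.4078 kg·m².
L_eq = 2.4078/(5.420 × 0.47130) = 0.9426 m.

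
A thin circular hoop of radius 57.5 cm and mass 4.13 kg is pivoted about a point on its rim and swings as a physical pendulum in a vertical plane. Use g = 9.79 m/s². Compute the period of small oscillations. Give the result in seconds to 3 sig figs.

I_cm = mr² = 1.365 kg·m². The pivot is at distance d = 0.575 m from the centre of mass.
By the parallel-axis theorem, I = I_cm + md² = 1.365 + 1.365 = 2.731 kg·m².
T = 2π√(I/(mgd)) = 2π√(2.731/(4.13 × 9.79 × 0.575)) = 2.15 s.

2.15 s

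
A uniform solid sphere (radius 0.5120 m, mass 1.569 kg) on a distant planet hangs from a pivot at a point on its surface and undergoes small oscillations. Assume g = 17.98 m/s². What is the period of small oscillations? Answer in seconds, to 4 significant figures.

1.255 s

I_cm = (2/5)mr² = 0.16452 kg·m². The pivot is at distance d = 0.5120 m from the centre of mass.
By the parallel-axis theorem, I = I_cm + md² = 0.16452 + 0.41130 = 0.57583 kg·m².
T = 2π√(I/(mgd)) = 2π√(0.57583/(1.569 × 17.98 × 0.5120)) = 1.255 s.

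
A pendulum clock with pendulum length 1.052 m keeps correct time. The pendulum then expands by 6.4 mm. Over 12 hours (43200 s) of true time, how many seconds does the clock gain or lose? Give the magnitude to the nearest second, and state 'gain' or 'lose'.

lose 131 s

T ∝ √L, so T'/T = √(1.05840/1.052) = 1.00304.
In 43200 s of true time the clock registers 43200/1.00304 = 43069.2 s, so it loses 131 s.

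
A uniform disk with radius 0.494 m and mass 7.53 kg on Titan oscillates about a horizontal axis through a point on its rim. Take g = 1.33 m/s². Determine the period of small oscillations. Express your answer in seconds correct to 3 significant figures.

I_cm = ½mr² = 0.9188 kg·m². The pivot is at distance d = 0.494 m from the centre of mass.
By the parallel-axis theorem, I = I_cm + md² = 0.9188 + 1.838 = 2.756 kg·m².
T = 2π√(I/(mgd)) = 2π√(2.756/(7.53 × 1.33 × 0.494)) = 4.69 s.

4.69 s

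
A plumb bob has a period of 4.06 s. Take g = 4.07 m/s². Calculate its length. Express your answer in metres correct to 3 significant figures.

1.70 m

From T = 2π√(L/g), L = gT²/(4π²) = 4.07 × 4.060²/(4π²) = 1.70 m.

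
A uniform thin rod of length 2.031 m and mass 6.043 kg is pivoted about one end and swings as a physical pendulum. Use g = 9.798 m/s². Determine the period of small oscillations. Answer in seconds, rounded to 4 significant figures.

For a physical pendulum T = 2π√(I/(mgd)), with d = 1.0155 m from pivot to centre of mass.
I_cm = mL²/12 = 6.043 × 2.031²/12 = 2.0773 kg·m²; I = I_cm + md² = 2.0773 + 6.043 × 1.0155² = 8.3090 kg·m².
T = 2π√(8.3090/(6.043 × 9.798 × 1.0155)) = 2.336 s.

2.336 s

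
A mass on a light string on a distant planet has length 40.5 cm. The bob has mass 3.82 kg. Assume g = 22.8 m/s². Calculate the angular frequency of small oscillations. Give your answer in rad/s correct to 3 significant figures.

7.50 rad/s

ω = √(g/L) = √(22.8/0.405) = 7.50 rad/s.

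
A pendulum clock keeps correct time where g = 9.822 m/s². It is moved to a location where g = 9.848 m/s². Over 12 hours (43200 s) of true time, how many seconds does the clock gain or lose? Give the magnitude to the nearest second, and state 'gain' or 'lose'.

The clock's period scales as T ∝ 1/√g, so T'/T = √(9.822/9.848) = 0.998679.
In 43200 s of true time the clock registers 43200/0.998679 = 43257.1 s, so it gains 57 s.

gain 57 s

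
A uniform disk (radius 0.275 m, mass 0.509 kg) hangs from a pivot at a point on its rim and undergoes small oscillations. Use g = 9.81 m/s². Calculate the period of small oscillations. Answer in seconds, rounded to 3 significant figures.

1.29 s

I_cm = ½mr² = 0.01925 kg·m². The pivot is at distance d = 0.275 m from the centre of mass.
By the parallel-axis theorem, I = I_cm + md² = 0.01925 + 0.03849 = 0.05774 kg·m².
T = 2π√(I/(mgd)) = 2π√(0.05774/(0.509 × 9.81 × 0.275)) = 1.29 s.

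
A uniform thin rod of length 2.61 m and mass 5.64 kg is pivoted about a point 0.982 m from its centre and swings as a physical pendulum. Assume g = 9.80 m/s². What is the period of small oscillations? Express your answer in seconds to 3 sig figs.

2.51 s

For a physical pendulum T = 2π√(I/(mgd)), with d = 0.9820 m from pivot to centre of mass.
I_cm = mL²/12 = 5.64 × 2.61²/12 = 3.202 kg·m²; I = I_cm + md² = 3.202 + 5.64 × 0.9820² = 8.640 kg·m².
T = 2π√(8.640/(5.64 × 9.80 × 0.9820)) = 2.51 s.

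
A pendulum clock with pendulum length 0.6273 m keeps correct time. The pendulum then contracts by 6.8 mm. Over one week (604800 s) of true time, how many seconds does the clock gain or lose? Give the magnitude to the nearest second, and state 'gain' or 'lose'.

T ∝ √L, so T'/T = √(0.62050/0.6273) = 0.994565.
In 604800 s of true time the clock registers 604800/0.994565 = 608104.9 s, so it gains 3305 s.

gain 3305 s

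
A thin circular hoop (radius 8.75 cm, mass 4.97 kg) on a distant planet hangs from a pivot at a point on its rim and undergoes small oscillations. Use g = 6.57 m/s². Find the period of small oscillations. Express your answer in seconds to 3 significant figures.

I_cm = mr² = 0.03805 kg·m². The pivot is at distance d = 0.0875 m from the centre of mass.
By the parallel-axis theorem, I = I_cm + md² = 0.03805 + 0.03805 = 0.07610 kg·m².
T = 2π√(I/(mgd)) = 2π√(0.07610/(4.97 × 6.57 × 0.0875)) = 1.03 s.

1.03 s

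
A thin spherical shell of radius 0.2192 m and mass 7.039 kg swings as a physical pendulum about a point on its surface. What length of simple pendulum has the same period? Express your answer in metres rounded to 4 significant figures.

The equivalent simple-pendulum length is L_eq = I/(md), where I is about the pivot and d = 0.21920 m.
I_cm = (2/3)mR² = 0.22548 kg·m², so I = I_cm + md² = 0.22548 + 0.33821 = 0.56369 kg·m².
L_eq = 0.56369/(7.039 × 0.21920) = 0.3653 m.

0.3653 m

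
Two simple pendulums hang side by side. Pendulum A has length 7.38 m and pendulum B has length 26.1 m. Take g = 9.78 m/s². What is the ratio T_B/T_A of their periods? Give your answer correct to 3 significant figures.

T ∝ √L, so T_B/T_A = √(L_B/L_A) = √(26.1/7.38) = 1.88.

1.88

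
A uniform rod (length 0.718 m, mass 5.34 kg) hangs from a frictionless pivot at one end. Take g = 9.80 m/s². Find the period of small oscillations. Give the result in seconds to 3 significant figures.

For a physical pendulum T = 2π√(I/(mgd)), with d = 0.3590 m from pivot to centre of mass.
I_cm = mL²/12 = 5.34 × 0.718²/12 = 0.2294 kg·m²; I = I_cm + md² = 0.2294 + 5.34 × 0.3590² = 0.9176 kg·m².
T = 2π√(0.9176/(5.34 × 9.80 × 0.3590)) = 1.39 s.

1.39 s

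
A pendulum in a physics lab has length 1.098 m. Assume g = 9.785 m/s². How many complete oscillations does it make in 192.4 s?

T = 2π√(L/g) = 2π√(1.098/9.785) = 2.1048 s.
Number of complete oscillations = ⌊192.4/2.1048⌋ = ⌊91.412⌋ = 91.

91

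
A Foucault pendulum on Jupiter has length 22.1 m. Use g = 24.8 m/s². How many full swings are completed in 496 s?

83

T = 2π√(L/g) = 2π√(22.1/24.8) = 5.931 s.
Number of complete oscillations = ⌊496/5.931⌋ = ⌊83.62⌋ = 83.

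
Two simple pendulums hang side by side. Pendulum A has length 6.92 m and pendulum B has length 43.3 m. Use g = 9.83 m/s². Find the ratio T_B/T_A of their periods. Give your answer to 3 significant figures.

2.50

T ∝ √L, so T_B/T_A = √(L_B/L_A) = √(43.3/6.92) = 2.50.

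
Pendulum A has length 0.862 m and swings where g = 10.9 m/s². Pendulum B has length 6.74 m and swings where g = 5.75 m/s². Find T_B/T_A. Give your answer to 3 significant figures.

T = 2π√(L/g), so T_B/T_A = √((L_B/g_B)/(L_A/g_A)) = √((6.74/5.75)/(0.862/10.9)) = 3.85.

3.85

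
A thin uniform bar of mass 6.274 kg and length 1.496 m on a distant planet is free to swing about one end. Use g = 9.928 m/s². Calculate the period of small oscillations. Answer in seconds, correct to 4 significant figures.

For a physical pendulum T = 2π√(I/(mgd)), with d = 0.74800 m from pivot to centre of mass.
I_cm = mL²/12 = 6.274 × 1.496²/12 = 1.1701 kg·m²; I = I_cm + md² = 1.1701 + 6.274 × 0.74800² = 4.6804 kg·m².
T = 2π√(4.6804/(6.274 × 9.928 × 0.74800)) = 1.991 s.

1.991 s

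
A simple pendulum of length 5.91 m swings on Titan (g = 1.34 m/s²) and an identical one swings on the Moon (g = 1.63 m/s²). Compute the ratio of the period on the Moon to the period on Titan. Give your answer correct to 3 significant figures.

0.907

T ∝ 1/√g, so T₂/T₁ = √(g₁/g₂) = √(1.34/1.63) = 0.907.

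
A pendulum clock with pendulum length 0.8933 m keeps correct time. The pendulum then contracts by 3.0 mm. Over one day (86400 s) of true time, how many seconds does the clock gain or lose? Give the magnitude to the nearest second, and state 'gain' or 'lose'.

gain 145 s

T ∝ √L, so T'/T = √(0.89030/0.8933) = 0.998319.
In 86400 s of true time the clock registers 86400/0.998319 = 86545.4 s, so it gains 145 s.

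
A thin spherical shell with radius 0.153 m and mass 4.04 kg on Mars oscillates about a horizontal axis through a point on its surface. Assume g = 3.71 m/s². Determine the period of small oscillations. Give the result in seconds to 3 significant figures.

1.65 s

I_cm = (2/3)mr² = 0.06305 kg·m². The pivot is at distance d = 0.153 m from the centre of mass.
By the parallel-axis theorem, I = I_cm + md² = 0.06305 + 0.09457 = 0.1576 kg·m².
T = 2π√(I/(mgd)) = 2π√(0.1576/(4.04 × 3.71 × 0.153)) = 1.65 s.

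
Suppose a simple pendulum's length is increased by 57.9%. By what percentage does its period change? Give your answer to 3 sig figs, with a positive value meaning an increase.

25.7%

T ∝ √L, so T'/T = √(1.579) = 1.257.
Percentage change in T = (1.257 − 1) × 100% = 25.7%.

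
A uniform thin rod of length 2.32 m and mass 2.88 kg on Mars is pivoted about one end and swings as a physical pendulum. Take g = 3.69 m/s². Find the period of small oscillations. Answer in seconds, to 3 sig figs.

4.07 s

For a physical pendulum T = 2π√(I/(mgd)), with d = 1.160 m from pivot to centre of mass.
I_cm = mL²/12 = 2.88 × 2.32²/12 = 1.292 kg·m²; I = I_cm + md² = 1.292 + 2.88 × 1.160² = 5.167 kg·m².
T = 2π√(5.167/(2.88 × 3.69 × 1.160)) = 4.07 s.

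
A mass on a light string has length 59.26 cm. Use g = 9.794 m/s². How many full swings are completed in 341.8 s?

T = 2π√(L/g) = 2π√(0.5926/9.794) = 1.5455 s.
Number of complete oscillations = ⌊341.8/1.5455⌋ = ⌊221.15⌋ = 221.

221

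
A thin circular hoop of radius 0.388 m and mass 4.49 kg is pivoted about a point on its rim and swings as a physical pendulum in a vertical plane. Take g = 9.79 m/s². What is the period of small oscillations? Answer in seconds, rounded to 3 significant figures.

I_cm = mr² = 0.6759 kg·m². The pivot is at distance d = 0.388 m from the centre of mass.
By the parallel-axis theorem, I = I_cm + md² = 0.6759 + 0.6759 = 1.352 kg·m².
T = 2π√(I/(mgd)) = 2π√(1.352/(4.49 × 9.79 × 0.388)) = 1.77 s.

1.77 s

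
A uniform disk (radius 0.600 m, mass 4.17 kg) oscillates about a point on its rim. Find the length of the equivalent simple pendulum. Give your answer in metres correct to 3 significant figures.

0.900 m

The equivalent simple-pendulum length is L_eq = I/(md), where I is about the pivot and d = 0.6000 m.
I_cm = ½mR² = 0.7506 kg·m², so I = I_cm + md² = 0.7506 + 1.501 = 2.252 kg·m².
L_eq = 2.252/(4.17 × 0.6000) = 0.900 m.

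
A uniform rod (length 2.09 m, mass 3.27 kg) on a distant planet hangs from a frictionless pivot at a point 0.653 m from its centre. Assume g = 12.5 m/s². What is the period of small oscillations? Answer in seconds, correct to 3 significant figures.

For a physical pendulum T = 2π√(I/(mgd)), with d = 0.6530 m from pivot to centre of mass.
I_cm = mL²/12 = 3.27 × 2.09²/12 = 1.190 kg·m²; I = I_cm + md² = 1.190 + 3.27 × 0.6530² = 2.585 kg·m².
T = 2π√(2.585/(3.27 × 12.5 × 0.6530)) = 1.96 s.

1.96 s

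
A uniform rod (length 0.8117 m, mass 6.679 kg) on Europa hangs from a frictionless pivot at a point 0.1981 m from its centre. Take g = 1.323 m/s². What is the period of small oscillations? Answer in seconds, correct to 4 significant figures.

3.766 s

For a physical pendulum T = 2π√(I/(mgd)), with d = 0.19810 m from pivot to centre of mass.
I_cm = mL²/12 = 6.679 × 0.8117²/12 = 0.36671 kg·m²; I = I_cm + md² = 0.36671 + 6.679 × 0.19810² = 0.62882 kg·m².
T = 2π√(0.62882/(6.679 × 1.323 × 0.19810)) = 3.766 s.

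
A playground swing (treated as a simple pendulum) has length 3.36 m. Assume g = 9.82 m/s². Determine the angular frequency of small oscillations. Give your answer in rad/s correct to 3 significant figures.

ω = √(g/L) = √(9.82/3.36) = 1.71 rad/s.

1.71 rad/s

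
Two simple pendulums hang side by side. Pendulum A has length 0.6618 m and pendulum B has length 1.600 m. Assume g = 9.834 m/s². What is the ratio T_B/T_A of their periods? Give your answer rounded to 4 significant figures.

1.555

T ∝ √L, so T_B/T_A = √(L_B/L_A) = √(1.600/0.6618) = 1.555.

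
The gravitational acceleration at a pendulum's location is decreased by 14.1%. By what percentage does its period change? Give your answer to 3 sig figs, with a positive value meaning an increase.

7.90%

T ∝ 1/√g, so T'/T = 1/√(0.8590) = 1.079.
Percentage change in T = (1.079 − 1) × 100% = 7.90%.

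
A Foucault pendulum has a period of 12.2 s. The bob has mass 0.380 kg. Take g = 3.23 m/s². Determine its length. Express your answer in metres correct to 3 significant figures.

12.2 m

From T = 2π√(L/g), L = gT²/(4π²) = 3.23 × 12.20²/(4π²) = 12.2 m.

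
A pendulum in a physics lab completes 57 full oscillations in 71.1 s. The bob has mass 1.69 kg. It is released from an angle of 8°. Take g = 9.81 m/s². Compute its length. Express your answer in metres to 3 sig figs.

T = 71.1/57 = 1.247 s.
From T = 2π√(L/g), L = gT²/(4π²) = 9.81 × 1.247²/(4π²) = 0.387 m.

0.387 m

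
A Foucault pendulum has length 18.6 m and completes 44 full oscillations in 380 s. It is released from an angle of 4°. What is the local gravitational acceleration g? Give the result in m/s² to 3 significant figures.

T = 380/44 = 8.636 s.
From T = 2π√(L/g), g = 4π²L/T² = 4π² × 18.6/8.636² = 9.84 m/s².

9.84 m/s²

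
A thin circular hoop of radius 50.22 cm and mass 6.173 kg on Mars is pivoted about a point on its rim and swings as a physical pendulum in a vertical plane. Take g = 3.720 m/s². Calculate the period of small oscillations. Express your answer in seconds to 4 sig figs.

I_cm = mr² = 1.5569 kg·m². The pivot is at distance d = 0.5022 m from the centre of mass.
By the parallel-axis theorem, I = I_cm + md² = 1.5569 + 1.5569 = 3.1137 kg·m².
T = 2π√(I/(mgd)) = 2π√(3.1137/(6.173 × 3.720 × 0.5022)) = 3.265 s.

3.265 s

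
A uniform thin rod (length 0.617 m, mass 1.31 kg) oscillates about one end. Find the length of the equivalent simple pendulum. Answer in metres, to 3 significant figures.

The equivalent simple-pendulum length is L_eq = I/(md), where I is about the pivot and d = 0.3085 m.
I_cm = (1/12)mL² = 0.04156 kg·m², so I = I_cm + md² = 0.04156 + 0.1247 = 0.1662 kg·m².
L_eq = 0.1662/(1.31 × 0.3085) = 0.411 m.

0.411 m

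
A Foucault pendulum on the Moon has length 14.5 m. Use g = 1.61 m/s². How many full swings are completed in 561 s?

29

T = 2π√(L/g) = 2π√(14.5/1.61) = 18.86 s.
Number of complete oscillations = ⌊561/18.86⌋ = ⌊29.75⌋ = 29.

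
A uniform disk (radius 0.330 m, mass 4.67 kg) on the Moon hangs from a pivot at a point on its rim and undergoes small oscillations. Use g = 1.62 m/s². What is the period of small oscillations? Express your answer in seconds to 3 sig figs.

I_cm = ½mr² = 0.2543 kg·m². The pivot is at distance d = 0.330 m from the centre of mass.
By the parallel-axis theorem, I = I_cm + md² = 0.2543 + 0.5086 = 0.7628 kg·m².
T = 2π√(I/(mgd)) = 2π√(0.7628/(4.67 × 1.62 × 0.330)) = 3.47 s.

3.47 s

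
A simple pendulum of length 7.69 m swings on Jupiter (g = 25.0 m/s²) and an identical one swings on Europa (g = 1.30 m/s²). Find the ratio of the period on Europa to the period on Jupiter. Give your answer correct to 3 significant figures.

4.39

T ∝ 1/√g, so T₂/T₁ = √(g₁/g₂) = √(25.0/1.30) = 4.39.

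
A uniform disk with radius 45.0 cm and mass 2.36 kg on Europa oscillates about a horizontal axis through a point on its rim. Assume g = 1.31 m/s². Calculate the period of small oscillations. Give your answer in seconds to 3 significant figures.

4.51 s

I_cm = ½mr² = 0.2389 kg·m². The pivot is at distance d = 0.450 m from the centre of mass.
By the parallel-axis theorem, I = I_cm + md² = 0.2389 + 0.4779 = 0.7168 kg·m².
T = 2π√(I/(mgd)) = 2π√(0.7168/(2.36 × 1.31 × 0.450)) = 4.51 s.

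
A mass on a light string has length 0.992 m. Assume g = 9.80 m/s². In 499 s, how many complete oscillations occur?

249

T = 2π√(L/g) = 2π√(0.992/9.80) = 1.999 s.
Number of complete oscillations = ⌊499/1.999⌋ = ⌊249.6⌋ = 249.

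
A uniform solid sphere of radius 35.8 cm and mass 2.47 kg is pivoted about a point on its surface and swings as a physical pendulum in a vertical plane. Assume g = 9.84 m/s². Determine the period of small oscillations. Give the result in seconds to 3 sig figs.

1.42 s

I_cm = (2/5)mr² = 0.1266 kg·m². The pivot is at distance d = 0.358 m from the centre of mass.
By the parallel-axis theorem, I = I_cm + md² = 0.1266 + 0.3166 = 0.4432 kg·m².
T = 2π√(I/(mgd)) = 2π√(0.4432/(2.47 × 9.84 × 0.358)) = 1.42 s.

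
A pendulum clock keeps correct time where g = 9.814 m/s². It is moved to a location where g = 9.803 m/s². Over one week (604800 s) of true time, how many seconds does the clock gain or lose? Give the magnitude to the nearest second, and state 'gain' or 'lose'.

The clock's period scales as T ∝ 1/√g, so T'/T = √(9.814/9.803) = 1.00056.
In 604800 s of true time the clock registers 604800/1.00056 = 604461.0 s, so it loses 339 s.

lose 339 s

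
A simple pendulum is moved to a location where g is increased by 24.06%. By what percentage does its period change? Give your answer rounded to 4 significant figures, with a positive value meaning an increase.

-10.22%

T ∝ 1/√g, so T'/T = 1/√(1.2406) = 0.89781.
Percentage change in T = (0.89781 − 1) × 100% = -10.22%.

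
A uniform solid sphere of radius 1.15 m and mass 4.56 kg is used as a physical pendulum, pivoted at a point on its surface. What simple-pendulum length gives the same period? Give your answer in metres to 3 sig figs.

1.61 m

The equivalent simple-pendulum length is L_eq = I/(md), where I is about the pivot and d = 1.150 m.
I_cm = (2/5)mR² = 2.412 kg·m², so I = I_cm + md² = 2.412 + 6.031 = 8.443 kg·m².
L_eq = 8.443/(4.56 × 1.150) = 1.61 m.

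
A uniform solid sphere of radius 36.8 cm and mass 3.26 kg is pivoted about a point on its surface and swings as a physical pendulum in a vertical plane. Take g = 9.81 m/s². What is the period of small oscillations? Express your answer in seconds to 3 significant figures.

1.44 s

I_cm = (2/5)mr² = 0.1766 kg·m². The pivot is at distance d = 0.368 m from the centre of mass.
By the parallel-axis theorem, I = I_cm + md² = 0.1766 + 0.4415 = 0.6181 kg·m².
T = 2π√(I/(mgd)) = 2π√(0.6181/(3.26 × 9.81 × 0.368)) = 1.44 s.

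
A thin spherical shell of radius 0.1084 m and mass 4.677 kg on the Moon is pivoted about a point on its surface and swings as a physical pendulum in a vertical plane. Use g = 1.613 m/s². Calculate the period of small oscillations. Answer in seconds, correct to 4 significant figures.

2.103 s

I_cm = (2/3)mr² = 0.036638 kg·m². The pivot is at distance d = 0.1084 m from the centre of mass.
By the parallel-axis theorem, I = I_cm + md² = 0.036638 + 0.054957 = 0.091596 kg·m².
T = 2π√(I/(mgd)) = 2π√(0.091596/(4.677 × 1.613 × 0.1084)) = 2.103 s.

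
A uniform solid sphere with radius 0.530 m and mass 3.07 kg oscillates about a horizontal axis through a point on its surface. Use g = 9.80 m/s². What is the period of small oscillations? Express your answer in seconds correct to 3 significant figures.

I_cm = (2/5)mr² = 0.3449 kg·m². The pivot is at distance d = 0.530 m from the centre of mass.
By the parallel-axis theorem, I = I_cm + md² = 0.3449 + 0.8624 = 1.207 kg·m².
T = 2π√(I/(mgd)) = 2π√(1.207/(3.07 × 9.80 × 0.530)) = 1.73 s.

1.73 s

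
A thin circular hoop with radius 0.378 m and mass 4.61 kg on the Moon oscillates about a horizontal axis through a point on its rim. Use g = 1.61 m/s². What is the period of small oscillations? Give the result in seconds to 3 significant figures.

I_cm = mr² = 0.6587 kg·m². The pivot is at distance d = 0.378 m from the centre of mass.
By the parallel-axis theorem, I = I_cm + md² = 0.6587 + 0.6587 = 1.317 kg·m².
T = 2π√(I/(mgd)) = 2π√(1.317/(4.61 × 1.61 × 0.378)) = 4.31 s.

4.31 s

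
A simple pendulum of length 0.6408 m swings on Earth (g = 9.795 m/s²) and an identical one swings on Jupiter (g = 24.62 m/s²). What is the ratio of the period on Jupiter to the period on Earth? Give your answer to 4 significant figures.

T ∝ 1/√g, so T₂/T₁ = √(g₁/g₂) = √(9.795/24.62) = 0.6308.

0.6308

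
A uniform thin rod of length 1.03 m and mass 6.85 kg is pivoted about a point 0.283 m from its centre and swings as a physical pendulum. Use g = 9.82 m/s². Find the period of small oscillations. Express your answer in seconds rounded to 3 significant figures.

1.55 s

For a physical pendulum T = 2π√(I/(mgd)), with d = 0.2830 m from pivot to centre of mass.
I_cm = mL²/12 = 6.85 × 1.03²/12 = 0.6056 kg·m²; I = I_cm + md² = 0.6056 + 6.85 × 0.2830² = 1.154 kg·m².
T = 2π√(1.154/(6.85 × 9.82 × 0.2830)) = 1.55 s.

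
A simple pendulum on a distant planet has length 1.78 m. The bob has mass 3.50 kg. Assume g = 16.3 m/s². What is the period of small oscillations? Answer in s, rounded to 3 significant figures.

T = 2π√(L/g) = 2π√(1.78/16.3) = 2π × 0.3305 = 2.08 s.

2.08 s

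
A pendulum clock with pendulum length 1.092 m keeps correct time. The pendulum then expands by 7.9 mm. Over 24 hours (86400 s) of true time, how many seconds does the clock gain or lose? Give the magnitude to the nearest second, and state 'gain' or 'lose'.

T ∝ √L, so T'/T = √(1.09990/1.092) = 1.00361.
In 86400 s of true time the clock registers 86400/1.00361 = 86089.2 s, so it loses 311 s.

lose 311 s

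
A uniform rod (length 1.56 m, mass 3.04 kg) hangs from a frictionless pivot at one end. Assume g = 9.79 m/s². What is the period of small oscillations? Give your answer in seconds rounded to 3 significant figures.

2.05 s

For a physical pendulum T = 2π√(I/(mgd)), with d = 0.7800 m from pivot to centre of mass.
I_cm = mL²/12 = 3.04 × 1.56²/12 = 0.6165 kg·m²; I = I_cm + md² = 0.6165 + 3.04 × 0.7800² = 2.466 kg·m².
T = 2π√(2.466/(3.04 × 9.79 × 0.7800)) = 2.05 s.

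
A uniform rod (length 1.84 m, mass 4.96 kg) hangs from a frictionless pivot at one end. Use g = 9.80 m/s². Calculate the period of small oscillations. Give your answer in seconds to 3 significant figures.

2.22 s

For a physical pendulum T = 2π√(I/(mgd)), with d = 0.9200 m from pivot to centre of mass.
I_cm = mL²/12 = 4.96 × 1.84²/12 = 1.399 kg·m²; I = I_cm + md² = 1.399 + 4.96 × 0.9200² = 5.598 kg·m².
T = 2π√(5.598/(4.96 × 9.80 × 0.9200)) = 2.22 s.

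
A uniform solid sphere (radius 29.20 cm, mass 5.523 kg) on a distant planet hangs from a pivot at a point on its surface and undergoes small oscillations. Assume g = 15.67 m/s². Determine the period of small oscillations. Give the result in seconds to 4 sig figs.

1.015 s

I_cm = (2/5)mr² = 0.18837 kg·m². The pivot is at distance d = 0.2920 m from the centre of mass.
By the parallel-axis theorem, I = I_cm + md² = 0.18837 + 0.47091 = 0.65928 kg·m².
T = 2π√(I/(mgd)) = 2π√(0.65928/(5.523 × 15.67 × 0.2920)) = 1.015 s.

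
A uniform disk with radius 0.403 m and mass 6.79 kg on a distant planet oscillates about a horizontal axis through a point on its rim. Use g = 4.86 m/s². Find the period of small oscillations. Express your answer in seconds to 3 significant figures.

I_cm = ½mr² = 0.5514 kg·m². The pivot is at distance d = 0.403 m from the centre of mass.
By the parallel-axis theorem, I = I_cm + md² = 0.5514 + 1.103 = 1.654 kg·m².
T = 2π√(I/(mgd)) = 2π√(1.654/(6.79 × 4.86 × 0.403)) = 2.22 s.

2.22 s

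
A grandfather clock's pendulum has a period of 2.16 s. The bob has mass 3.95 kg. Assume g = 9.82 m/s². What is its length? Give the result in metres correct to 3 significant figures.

From T = 2π√(L/g), L = gT²/(4π²) = 9.82 × 2.160²/(4π²) = 1.16 m.

1.16 m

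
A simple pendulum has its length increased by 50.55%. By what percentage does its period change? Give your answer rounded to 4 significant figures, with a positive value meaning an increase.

T ∝ √L, so T'/T = √(1.5055) = 1.2270.
Percentage change in T = (1.2270 − 1) × 100% = 22.70%.

22.70%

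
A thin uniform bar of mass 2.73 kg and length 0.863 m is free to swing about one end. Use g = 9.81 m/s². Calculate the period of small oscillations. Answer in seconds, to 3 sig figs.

For a physical pendulum T = 2π√(I/(mgd)), with d = 0.4315 m from pivot to centre of mass.
I_cm = mL²/12 = 2.73 × 0.863²/12 = 0.1694 kg·m²; I = I_cm + md² = 0.1694 + 2.73 × 0.4315² = 0.6777 kg·m².
T = 2π√(0.6777/(2.73 × 9.81 × 0.4315)) = 1.52 s.

1.52 s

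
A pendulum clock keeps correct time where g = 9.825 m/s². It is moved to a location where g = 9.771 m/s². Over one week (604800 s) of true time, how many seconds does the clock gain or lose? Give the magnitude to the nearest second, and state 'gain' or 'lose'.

The clock's period scales as T ∝ 1/√g, so T'/T = √(9.825/9.771) = 1.00276.
In 604800 s of true time the clock registers 604800/1.00276 = 603135.7 s, so it loses 1664 s.

lose 1664 s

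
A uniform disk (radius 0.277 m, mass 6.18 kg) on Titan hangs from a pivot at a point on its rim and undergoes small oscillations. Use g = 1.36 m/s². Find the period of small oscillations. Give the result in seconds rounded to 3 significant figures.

3.47 s

I_cm = ½mr² = 0.2371 kg·m². The pivot is at distance d = 0.277 m from the centre of mass.
By the parallel-axis theorem, I = I_cm + md² = 0.2371 + 0.4742 = 0.7113 kg·m².
T = 2π√(I/(mgd)) = 2π√(0.7113/(6.18 × 1.36 × 0.277)) = 3.47 s.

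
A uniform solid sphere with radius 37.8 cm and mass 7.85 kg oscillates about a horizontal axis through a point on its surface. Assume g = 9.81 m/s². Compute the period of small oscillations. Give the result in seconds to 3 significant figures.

I_cm = (2/5)mr² = 0.4487 kg·m². The pivot is at distance d = 0.378 m from the centre of mass.
By the parallel-axis theorem, I = I_cm + md² = 0.4487 + 1.122 = 1.570 kg·m².
T = 2π√(I/(mgd)) = 2π√(1.570/(7.85 × 9.81 × 0.378)) = 1.46 s.

1.46 s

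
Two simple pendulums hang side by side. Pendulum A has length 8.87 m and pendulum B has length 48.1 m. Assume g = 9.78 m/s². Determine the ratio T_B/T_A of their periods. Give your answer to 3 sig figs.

T ∝ √L, so T_B/T_A = √(L_B/L_A) = √(48.1/8.87) = 2.33.

2.33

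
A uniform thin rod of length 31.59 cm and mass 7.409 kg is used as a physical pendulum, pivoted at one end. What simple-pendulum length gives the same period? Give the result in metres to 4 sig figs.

0.2106 m

The equivalent simple-pendulum length is L_eq = I/(md), where I is about the pivot and d = 0.15795 m.
I_cm = (1/12)mL² = 0.061614 kg·m², so I = I_cm + md² = 0.061614 + 0.18484 = 0.24645 kg·m².
L_eq = 0.24645/(7.409 × 0.15795) = 0.2106 m.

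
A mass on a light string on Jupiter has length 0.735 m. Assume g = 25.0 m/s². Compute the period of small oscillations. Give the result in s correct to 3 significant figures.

1.08 s

T = 2π√(L/g) = 2π√(0.735/25.0) = 2π × 0.1715 = 1.08 s.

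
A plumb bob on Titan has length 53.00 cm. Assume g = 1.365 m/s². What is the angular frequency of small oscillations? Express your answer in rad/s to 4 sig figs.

1.605 rad/s

ω = √(g/L) = √(1.365/0.5300) = 1.605 rad/s.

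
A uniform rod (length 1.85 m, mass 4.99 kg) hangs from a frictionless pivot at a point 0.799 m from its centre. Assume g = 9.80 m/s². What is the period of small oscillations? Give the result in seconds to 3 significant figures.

2.16 s

For a physical pendulum T = 2π√(I/(mgd)), with d = 0.7990 m from pivot to centre of mass.
I_cm = mL²/12 = 4.99 × 1.85²/12 = 1.423 kg·m²; I = I_cm + md² = 1.423 + 4.99 × 0.7990² = 4.609 kg·m².
T = 2π√(4.609/(4.99 × 9.80 × 0.7990)) = 2.16 s.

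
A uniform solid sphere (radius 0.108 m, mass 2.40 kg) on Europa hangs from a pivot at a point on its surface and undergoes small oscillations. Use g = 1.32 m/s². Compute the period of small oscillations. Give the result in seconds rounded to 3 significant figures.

I_cm = (2/5)mr² = 0.01120 kg·m². The pivot is at distance d = 0.108 m from the centre of mass.
By the parallel-axis theorem, I = I_cm + md² = 0.01120 + 0.02799 = 0.03919 kg·m².
T = 2π√(I/(mgd)) = 2π√(0.03919/(2.40 × 1.32 × 0.108)) = 2.13 s.

2.13 s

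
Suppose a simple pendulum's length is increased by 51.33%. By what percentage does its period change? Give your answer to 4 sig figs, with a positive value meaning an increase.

23.02%

T ∝ √L, so T'/T = √(1.5133) = 1.2302.
Percentage change in T = (1.2302 − 1) × 100% = 23.02%.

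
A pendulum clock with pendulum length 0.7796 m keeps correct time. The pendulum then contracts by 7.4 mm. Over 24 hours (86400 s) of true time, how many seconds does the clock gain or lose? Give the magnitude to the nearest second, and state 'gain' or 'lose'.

gain 413 s

T ∝ √L, so T'/T = √(0.77220/0.7796) = 0.995243.
In 86400 s of true time the clock registers 86400/0.995243 = 86813.0 s, so it gains 413 s.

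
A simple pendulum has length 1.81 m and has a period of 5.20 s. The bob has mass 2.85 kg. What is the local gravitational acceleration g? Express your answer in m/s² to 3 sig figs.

2.64 m/s²

From T = 2π√(L/g), g = 4π²L/T² = 4π² × 1.81/5.200² = 2.64 m/s².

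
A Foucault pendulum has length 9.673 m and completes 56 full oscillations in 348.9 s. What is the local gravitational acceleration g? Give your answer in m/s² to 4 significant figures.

9.838 m/s²

T = 348.9/56 = 6.2304 s.
From T = 2π√(L/g), g = 4π²L/T² = 4π² × 9.673/6.2304² = 9.838 m/s².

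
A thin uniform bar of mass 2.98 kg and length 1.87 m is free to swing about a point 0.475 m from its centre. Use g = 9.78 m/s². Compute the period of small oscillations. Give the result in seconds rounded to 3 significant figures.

For a physical pendulum T = 2π√(I/(mgd)), with d = 0.4750 m from pivot to centre of mass.
I_cm = mL²/12 = 2.98 × 1.87²/12 = 0.8684 kg·m²; I = I_cm + md² = 0.8684 + 2.98 × 0.4750² = 1.541 kg·m².
T = 2π√(1.541/(2.98 × 9.78 × 0.4750)) = 2.10 s.

2.10 s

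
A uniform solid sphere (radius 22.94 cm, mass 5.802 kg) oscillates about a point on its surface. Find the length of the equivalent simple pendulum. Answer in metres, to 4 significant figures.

0.3212 m

The equivalent simple-pendulum length is L_eq = I/(md), where I is about the pivot and d = 0.22940 m.
I_cm = (2/5)mR² = 0.12213 kg·m², so I = I_cm + md² = 0.12213 + 0.30533 = 0.42746 kg·m².
L_eq = 0.42746/(5.802 × 0.22940) = 0.3212 m.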